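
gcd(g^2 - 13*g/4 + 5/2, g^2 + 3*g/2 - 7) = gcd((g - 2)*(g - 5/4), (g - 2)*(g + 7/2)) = g - 2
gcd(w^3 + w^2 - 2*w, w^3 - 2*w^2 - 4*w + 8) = w + 2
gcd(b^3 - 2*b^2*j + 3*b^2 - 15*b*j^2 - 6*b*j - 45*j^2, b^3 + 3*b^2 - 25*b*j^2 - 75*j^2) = b^2 - 5*b*j + 3*b - 15*j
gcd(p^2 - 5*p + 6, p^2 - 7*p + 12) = p - 3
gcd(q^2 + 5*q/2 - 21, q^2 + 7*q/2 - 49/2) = q - 7/2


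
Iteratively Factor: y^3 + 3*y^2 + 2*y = (y)*(y^2 + 3*y + 2) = y*(y + 2)*(y + 1)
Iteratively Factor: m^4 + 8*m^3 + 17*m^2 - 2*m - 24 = (m + 2)*(m^3 + 6*m^2 + 5*m - 12) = (m - 1)*(m + 2)*(m^2 + 7*m + 12) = (m - 1)*(m + 2)*(m + 4)*(m + 3)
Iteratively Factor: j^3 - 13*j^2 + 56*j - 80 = (j - 4)*(j^2 - 9*j + 20) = (j - 4)^2*(j - 5)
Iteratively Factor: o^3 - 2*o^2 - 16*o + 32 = (o - 4)*(o^2 + 2*o - 8) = (o - 4)*(o - 2)*(o + 4)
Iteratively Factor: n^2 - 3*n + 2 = (n - 1)*(n - 2)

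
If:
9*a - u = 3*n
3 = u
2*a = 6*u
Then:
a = 9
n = 26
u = 3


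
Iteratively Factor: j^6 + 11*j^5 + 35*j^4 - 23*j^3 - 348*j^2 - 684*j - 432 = (j + 3)*(j^5 + 8*j^4 + 11*j^3 - 56*j^2 - 180*j - 144) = (j + 2)*(j + 3)*(j^4 + 6*j^3 - j^2 - 54*j - 72) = (j + 2)^2*(j + 3)*(j^3 + 4*j^2 - 9*j - 36) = (j - 3)*(j + 2)^2*(j + 3)*(j^2 + 7*j + 12) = (j - 3)*(j + 2)^2*(j + 3)*(j + 4)*(j + 3)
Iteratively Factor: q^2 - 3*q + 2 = (q - 2)*(q - 1)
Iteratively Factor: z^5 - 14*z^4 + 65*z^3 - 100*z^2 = (z)*(z^4 - 14*z^3 + 65*z^2 - 100*z) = z*(z - 5)*(z^3 - 9*z^2 + 20*z) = z^2*(z - 5)*(z^2 - 9*z + 20) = z^2*(z - 5)*(z - 4)*(z - 5)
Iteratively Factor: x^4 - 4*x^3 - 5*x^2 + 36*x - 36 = (x - 2)*(x^3 - 2*x^2 - 9*x + 18) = (x - 3)*(x - 2)*(x^2 + x - 6) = (x - 3)*(x - 2)*(x + 3)*(x - 2)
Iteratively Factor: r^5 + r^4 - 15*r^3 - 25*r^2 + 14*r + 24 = (r - 1)*(r^4 + 2*r^3 - 13*r^2 - 38*r - 24) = (r - 1)*(r + 3)*(r^3 - r^2 - 10*r - 8) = (r - 1)*(r + 1)*(r + 3)*(r^2 - 2*r - 8) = (r - 4)*(r - 1)*(r + 1)*(r + 3)*(r + 2)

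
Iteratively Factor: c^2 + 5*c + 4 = (c + 1)*(c + 4)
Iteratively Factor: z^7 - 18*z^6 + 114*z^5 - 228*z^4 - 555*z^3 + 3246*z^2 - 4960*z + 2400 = (z + 3)*(z^6 - 21*z^5 + 177*z^4 - 759*z^3 + 1722*z^2 - 1920*z + 800) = (z - 5)*(z + 3)*(z^5 - 16*z^4 + 97*z^3 - 274*z^2 + 352*z - 160) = (z - 5)*(z - 2)*(z + 3)*(z^4 - 14*z^3 + 69*z^2 - 136*z + 80) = (z - 5)^2*(z - 2)*(z + 3)*(z^3 - 9*z^2 + 24*z - 16) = (z - 5)^2*(z - 2)*(z - 1)*(z + 3)*(z^2 - 8*z + 16) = (z - 5)^2*(z - 4)*(z - 2)*(z - 1)*(z + 3)*(z - 4)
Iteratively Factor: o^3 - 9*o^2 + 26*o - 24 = (o - 3)*(o^2 - 6*o + 8) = (o - 3)*(o - 2)*(o - 4)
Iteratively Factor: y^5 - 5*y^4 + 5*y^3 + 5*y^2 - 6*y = (y + 1)*(y^4 - 6*y^3 + 11*y^2 - 6*y) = (y - 1)*(y + 1)*(y^3 - 5*y^2 + 6*y) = y*(y - 1)*(y + 1)*(y^2 - 5*y + 6) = y*(y - 3)*(y - 1)*(y + 1)*(y - 2)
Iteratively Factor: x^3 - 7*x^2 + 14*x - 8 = (x - 4)*(x^2 - 3*x + 2) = (x - 4)*(x - 2)*(x - 1)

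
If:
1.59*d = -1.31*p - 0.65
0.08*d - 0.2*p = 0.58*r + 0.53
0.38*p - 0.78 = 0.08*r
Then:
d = -1.80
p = 1.69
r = -1.74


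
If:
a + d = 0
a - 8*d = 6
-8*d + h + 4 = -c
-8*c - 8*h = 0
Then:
No Solution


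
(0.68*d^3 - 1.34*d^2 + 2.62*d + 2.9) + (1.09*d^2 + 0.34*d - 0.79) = 0.68*d^3 - 0.25*d^2 + 2.96*d + 2.11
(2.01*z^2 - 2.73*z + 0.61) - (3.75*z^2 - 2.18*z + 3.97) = -1.74*z^2 - 0.55*z - 3.36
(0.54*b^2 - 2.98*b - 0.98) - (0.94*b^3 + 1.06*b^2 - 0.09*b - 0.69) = -0.94*b^3 - 0.52*b^2 - 2.89*b - 0.29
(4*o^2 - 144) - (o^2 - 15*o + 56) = 3*o^2 + 15*o - 200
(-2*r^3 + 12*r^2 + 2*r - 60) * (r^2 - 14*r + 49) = -2*r^5 + 40*r^4 - 264*r^3 + 500*r^2 + 938*r - 2940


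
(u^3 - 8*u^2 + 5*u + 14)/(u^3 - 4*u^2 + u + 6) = (u - 7)/(u - 3)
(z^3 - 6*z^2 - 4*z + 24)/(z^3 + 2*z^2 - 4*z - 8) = (z - 6)/(z + 2)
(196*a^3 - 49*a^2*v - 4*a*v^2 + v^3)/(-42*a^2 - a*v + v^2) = (-28*a^2 + 3*a*v + v^2)/(6*a + v)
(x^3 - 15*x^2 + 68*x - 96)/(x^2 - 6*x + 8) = (x^2 - 11*x + 24)/(x - 2)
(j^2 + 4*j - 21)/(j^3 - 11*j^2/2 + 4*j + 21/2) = 2*(j + 7)/(2*j^2 - 5*j - 7)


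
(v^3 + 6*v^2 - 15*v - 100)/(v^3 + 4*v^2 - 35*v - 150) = (v - 4)/(v - 6)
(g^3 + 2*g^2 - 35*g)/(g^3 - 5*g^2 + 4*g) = (g^2 + 2*g - 35)/(g^2 - 5*g + 4)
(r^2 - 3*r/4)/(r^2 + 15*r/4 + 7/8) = 2*r*(4*r - 3)/(8*r^2 + 30*r + 7)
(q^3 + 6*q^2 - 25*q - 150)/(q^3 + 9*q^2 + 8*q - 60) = (q - 5)/(q - 2)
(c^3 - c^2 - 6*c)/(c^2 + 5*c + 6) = c*(c - 3)/(c + 3)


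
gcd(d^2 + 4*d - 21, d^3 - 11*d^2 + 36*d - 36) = d - 3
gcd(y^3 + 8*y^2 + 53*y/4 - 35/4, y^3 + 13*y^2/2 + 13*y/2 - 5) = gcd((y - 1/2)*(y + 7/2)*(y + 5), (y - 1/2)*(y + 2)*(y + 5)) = y^2 + 9*y/2 - 5/2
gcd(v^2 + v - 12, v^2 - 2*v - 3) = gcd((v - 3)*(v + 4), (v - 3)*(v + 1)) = v - 3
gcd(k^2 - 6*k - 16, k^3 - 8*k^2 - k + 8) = k - 8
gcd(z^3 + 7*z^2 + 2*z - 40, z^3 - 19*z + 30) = z^2 + 3*z - 10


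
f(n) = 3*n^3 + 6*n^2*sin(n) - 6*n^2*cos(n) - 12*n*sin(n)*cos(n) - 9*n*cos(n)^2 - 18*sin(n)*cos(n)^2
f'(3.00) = 43.38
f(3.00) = 118.16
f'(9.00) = 502.33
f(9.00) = 2797.25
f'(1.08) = 44.90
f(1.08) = -4.42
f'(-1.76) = -11.52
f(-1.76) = -26.03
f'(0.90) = 26.29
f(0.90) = -10.86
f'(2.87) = 47.71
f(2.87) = 112.24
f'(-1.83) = -17.95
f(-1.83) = -24.99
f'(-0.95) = 40.12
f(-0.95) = -7.67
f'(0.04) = -28.25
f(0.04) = -1.11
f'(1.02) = 38.98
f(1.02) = -6.94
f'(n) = 6*n^2*sin(n) + 6*n^2*cos(n) + 9*n^2 + 12*n*sin(n)^2 + 18*n*sin(n)*cos(n) + 12*n*sin(n) - 12*n*cos(n)^2 - 12*n*cos(n) + 36*sin(n)^2*cos(n) - 12*sin(n)*cos(n) - 18*cos(n)^3 - 9*cos(n)^2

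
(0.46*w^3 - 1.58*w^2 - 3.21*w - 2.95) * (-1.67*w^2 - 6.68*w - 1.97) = -0.7682*w^5 - 0.4342*w^4 + 15.0089*w^3 + 29.4819*w^2 + 26.0297*w + 5.8115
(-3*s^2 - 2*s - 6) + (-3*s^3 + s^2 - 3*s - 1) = -3*s^3 - 2*s^2 - 5*s - 7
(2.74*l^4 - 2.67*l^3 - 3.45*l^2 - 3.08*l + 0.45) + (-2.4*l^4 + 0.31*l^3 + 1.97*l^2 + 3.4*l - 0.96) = 0.34*l^4 - 2.36*l^3 - 1.48*l^2 + 0.32*l - 0.51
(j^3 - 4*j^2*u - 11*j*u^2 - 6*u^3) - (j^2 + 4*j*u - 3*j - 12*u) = j^3 - 4*j^2*u - j^2 - 11*j*u^2 - 4*j*u + 3*j - 6*u^3 + 12*u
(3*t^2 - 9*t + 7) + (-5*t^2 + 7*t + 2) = -2*t^2 - 2*t + 9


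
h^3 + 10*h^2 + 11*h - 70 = (h - 2)*(h + 5)*(h + 7)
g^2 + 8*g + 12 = (g + 2)*(g + 6)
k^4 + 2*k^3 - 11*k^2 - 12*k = k*(k - 3)*(k + 1)*(k + 4)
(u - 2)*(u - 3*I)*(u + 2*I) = u^3 - 2*u^2 - I*u^2 + 6*u + 2*I*u - 12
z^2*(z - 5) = z^3 - 5*z^2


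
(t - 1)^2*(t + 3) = t^3 + t^2 - 5*t + 3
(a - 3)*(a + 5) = a^2 + 2*a - 15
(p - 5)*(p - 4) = p^2 - 9*p + 20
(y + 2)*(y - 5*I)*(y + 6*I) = y^3 + 2*y^2 + I*y^2 + 30*y + 2*I*y + 60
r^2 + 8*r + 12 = (r + 2)*(r + 6)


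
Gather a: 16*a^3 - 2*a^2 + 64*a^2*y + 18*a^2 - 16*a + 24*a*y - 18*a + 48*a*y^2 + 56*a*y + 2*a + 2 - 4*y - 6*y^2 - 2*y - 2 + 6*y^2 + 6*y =16*a^3 + a^2*(64*y + 16) + a*(48*y^2 + 80*y - 32)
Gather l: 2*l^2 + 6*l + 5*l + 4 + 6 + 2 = 2*l^2 + 11*l + 12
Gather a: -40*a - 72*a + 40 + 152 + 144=336 - 112*a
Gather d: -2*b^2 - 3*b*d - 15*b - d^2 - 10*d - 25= -2*b^2 - 15*b - d^2 + d*(-3*b - 10) - 25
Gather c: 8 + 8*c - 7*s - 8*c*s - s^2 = c*(8 - 8*s) - s^2 - 7*s + 8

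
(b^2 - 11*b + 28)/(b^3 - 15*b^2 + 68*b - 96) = (b - 7)/(b^2 - 11*b + 24)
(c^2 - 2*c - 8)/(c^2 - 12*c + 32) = (c + 2)/(c - 8)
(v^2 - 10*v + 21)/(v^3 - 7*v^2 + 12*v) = (v - 7)/(v*(v - 4))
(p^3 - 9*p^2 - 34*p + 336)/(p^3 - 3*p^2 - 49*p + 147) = (p^2 - 2*p - 48)/(p^2 + 4*p - 21)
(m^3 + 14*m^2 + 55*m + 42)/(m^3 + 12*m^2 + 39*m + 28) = (m + 6)/(m + 4)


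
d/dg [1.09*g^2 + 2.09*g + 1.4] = 2.18*g + 2.09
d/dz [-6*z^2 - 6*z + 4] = -12*z - 6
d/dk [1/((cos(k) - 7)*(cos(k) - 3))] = 2*(cos(k) - 5)*sin(k)/((cos(k) - 7)^2*(cos(k) - 3)^2)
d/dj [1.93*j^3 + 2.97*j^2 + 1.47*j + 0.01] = 5.79*j^2 + 5.94*j + 1.47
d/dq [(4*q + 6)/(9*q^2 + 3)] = 4*(-3*q^2 - 9*q + 1)/(3*(9*q^4 + 6*q^2 + 1))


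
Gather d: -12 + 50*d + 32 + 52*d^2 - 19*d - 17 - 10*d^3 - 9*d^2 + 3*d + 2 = -10*d^3 + 43*d^2 + 34*d + 5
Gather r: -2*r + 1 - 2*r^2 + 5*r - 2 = -2*r^2 + 3*r - 1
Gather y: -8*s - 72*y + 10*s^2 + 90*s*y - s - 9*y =10*s^2 - 9*s + y*(90*s - 81)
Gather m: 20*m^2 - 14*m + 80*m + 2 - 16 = 20*m^2 + 66*m - 14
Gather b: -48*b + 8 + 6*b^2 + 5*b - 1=6*b^2 - 43*b + 7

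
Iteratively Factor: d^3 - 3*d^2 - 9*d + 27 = (d - 3)*(d^2 - 9) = (d - 3)*(d + 3)*(d - 3)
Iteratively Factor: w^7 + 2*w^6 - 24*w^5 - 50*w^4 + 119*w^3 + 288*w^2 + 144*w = (w - 4)*(w^6 + 6*w^5 - 50*w^3 - 81*w^2 - 36*w) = (w - 4)*(w - 3)*(w^5 + 9*w^4 + 27*w^3 + 31*w^2 + 12*w) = (w - 4)*(w - 3)*(w + 3)*(w^4 + 6*w^3 + 9*w^2 + 4*w) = w*(w - 4)*(w - 3)*(w + 3)*(w^3 + 6*w^2 + 9*w + 4) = w*(w - 4)*(w - 3)*(w + 1)*(w + 3)*(w^2 + 5*w + 4) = w*(w - 4)*(w - 3)*(w + 1)^2*(w + 3)*(w + 4)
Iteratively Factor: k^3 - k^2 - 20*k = (k + 4)*(k^2 - 5*k) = (k - 5)*(k + 4)*(k)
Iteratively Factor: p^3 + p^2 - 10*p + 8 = (p - 1)*(p^2 + 2*p - 8) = (p - 1)*(p + 4)*(p - 2)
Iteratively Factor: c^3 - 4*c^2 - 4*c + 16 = (c + 2)*(c^2 - 6*c + 8) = (c - 2)*(c + 2)*(c - 4)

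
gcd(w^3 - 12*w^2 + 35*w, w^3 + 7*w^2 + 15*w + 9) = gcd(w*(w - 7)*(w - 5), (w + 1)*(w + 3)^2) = 1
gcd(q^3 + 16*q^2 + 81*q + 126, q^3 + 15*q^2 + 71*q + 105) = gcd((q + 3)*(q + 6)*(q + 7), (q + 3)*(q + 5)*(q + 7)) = q^2 + 10*q + 21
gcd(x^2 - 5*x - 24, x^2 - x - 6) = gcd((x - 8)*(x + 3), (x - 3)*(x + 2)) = 1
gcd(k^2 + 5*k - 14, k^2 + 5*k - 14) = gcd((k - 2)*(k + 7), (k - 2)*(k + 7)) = k^2 + 5*k - 14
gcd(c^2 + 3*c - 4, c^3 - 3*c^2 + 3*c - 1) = c - 1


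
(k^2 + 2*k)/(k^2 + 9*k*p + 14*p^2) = k*(k + 2)/(k^2 + 9*k*p + 14*p^2)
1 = 1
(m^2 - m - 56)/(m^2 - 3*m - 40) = (m + 7)/(m + 5)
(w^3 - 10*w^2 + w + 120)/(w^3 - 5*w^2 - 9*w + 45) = (w - 8)/(w - 3)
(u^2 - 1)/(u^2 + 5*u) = (u^2 - 1)/(u*(u + 5))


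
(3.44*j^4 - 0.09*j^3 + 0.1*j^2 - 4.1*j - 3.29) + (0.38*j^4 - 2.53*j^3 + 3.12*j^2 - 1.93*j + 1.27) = 3.82*j^4 - 2.62*j^3 + 3.22*j^2 - 6.03*j - 2.02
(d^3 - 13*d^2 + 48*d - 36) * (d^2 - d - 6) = d^5 - 14*d^4 + 55*d^3 - 6*d^2 - 252*d + 216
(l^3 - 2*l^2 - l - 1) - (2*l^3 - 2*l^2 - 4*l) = -l^3 + 3*l - 1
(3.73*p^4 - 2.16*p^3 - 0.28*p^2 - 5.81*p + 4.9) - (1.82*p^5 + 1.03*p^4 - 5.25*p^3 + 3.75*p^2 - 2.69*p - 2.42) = -1.82*p^5 + 2.7*p^4 + 3.09*p^3 - 4.03*p^2 - 3.12*p + 7.32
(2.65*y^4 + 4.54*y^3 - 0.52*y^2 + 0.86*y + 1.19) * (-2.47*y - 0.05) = -6.5455*y^5 - 11.3463*y^4 + 1.0574*y^3 - 2.0982*y^2 - 2.9823*y - 0.0595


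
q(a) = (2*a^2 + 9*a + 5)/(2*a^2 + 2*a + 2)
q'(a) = (-4*a - 2)*(2*a^2 + 9*a + 5)/(2*a^2 + 2*a + 2)^2 + (4*a + 9)/(2*a^2 + 2*a + 2)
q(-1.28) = -1.19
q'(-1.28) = 0.06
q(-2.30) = -0.64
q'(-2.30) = -0.60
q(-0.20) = 1.95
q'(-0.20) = 3.49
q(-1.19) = -1.17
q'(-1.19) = 0.41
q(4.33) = 1.69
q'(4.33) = -0.13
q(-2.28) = -0.65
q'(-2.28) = -0.61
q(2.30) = 2.11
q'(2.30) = -0.32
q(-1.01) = -1.01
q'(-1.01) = 1.43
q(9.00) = 1.36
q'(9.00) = -0.04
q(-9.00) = 0.59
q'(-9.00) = -0.05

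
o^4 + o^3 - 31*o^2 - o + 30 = (o - 5)*(o - 1)*(o + 1)*(o + 6)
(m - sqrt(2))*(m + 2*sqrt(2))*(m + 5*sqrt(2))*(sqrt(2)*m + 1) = sqrt(2)*m^4 + 13*m^3 + 12*sqrt(2)*m^2 - 34*m - 20*sqrt(2)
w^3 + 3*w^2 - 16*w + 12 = (w - 2)*(w - 1)*(w + 6)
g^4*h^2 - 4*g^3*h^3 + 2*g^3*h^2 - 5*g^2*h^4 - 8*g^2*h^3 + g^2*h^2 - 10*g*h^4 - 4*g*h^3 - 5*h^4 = (g - 5*h)*(g + h)*(g*h + h)^2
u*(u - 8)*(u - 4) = u^3 - 12*u^2 + 32*u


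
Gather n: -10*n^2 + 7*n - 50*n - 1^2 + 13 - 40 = -10*n^2 - 43*n - 28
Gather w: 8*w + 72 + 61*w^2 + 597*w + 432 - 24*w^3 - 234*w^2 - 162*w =-24*w^3 - 173*w^2 + 443*w + 504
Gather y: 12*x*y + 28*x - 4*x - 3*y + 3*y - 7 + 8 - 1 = 12*x*y + 24*x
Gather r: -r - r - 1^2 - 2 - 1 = -2*r - 4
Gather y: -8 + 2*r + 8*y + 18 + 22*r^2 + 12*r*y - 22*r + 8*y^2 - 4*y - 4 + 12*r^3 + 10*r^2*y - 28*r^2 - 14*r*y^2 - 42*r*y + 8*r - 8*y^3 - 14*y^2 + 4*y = 12*r^3 - 6*r^2 - 12*r - 8*y^3 + y^2*(-14*r - 6) + y*(10*r^2 - 30*r + 8) + 6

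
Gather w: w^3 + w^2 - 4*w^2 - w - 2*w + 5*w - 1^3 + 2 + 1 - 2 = w^3 - 3*w^2 + 2*w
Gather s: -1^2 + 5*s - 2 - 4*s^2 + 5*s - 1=-4*s^2 + 10*s - 4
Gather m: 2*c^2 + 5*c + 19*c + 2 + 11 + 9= 2*c^2 + 24*c + 22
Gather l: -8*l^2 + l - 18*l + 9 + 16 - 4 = -8*l^2 - 17*l + 21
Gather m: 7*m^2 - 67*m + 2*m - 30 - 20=7*m^2 - 65*m - 50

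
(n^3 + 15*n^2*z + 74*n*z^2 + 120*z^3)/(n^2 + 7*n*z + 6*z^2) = (n^2 + 9*n*z + 20*z^2)/(n + z)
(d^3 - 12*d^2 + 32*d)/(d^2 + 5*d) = (d^2 - 12*d + 32)/(d + 5)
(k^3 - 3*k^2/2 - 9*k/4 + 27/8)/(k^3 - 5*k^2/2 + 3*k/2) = (k^2 - 9/4)/(k*(k - 1))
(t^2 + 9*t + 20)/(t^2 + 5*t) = (t + 4)/t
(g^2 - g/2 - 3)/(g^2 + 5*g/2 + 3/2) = (g - 2)/(g + 1)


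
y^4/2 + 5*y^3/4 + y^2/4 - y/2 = y*(y/2 + 1)*(y - 1/2)*(y + 1)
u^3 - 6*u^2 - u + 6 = (u - 6)*(u - 1)*(u + 1)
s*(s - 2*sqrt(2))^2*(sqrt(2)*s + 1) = sqrt(2)*s^4 - 7*s^3 + 4*sqrt(2)*s^2 + 8*s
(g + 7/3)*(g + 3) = g^2 + 16*g/3 + 7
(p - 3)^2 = p^2 - 6*p + 9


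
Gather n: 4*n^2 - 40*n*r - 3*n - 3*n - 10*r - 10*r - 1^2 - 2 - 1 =4*n^2 + n*(-40*r - 6) - 20*r - 4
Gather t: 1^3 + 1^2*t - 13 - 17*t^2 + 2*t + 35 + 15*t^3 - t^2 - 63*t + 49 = 15*t^3 - 18*t^2 - 60*t + 72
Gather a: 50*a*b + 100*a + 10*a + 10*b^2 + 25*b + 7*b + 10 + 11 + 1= a*(50*b + 110) + 10*b^2 + 32*b + 22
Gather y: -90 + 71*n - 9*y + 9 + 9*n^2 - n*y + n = 9*n^2 + 72*n + y*(-n - 9) - 81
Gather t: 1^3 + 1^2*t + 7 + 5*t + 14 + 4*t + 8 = 10*t + 30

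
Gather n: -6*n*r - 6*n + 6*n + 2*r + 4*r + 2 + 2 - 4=-6*n*r + 6*r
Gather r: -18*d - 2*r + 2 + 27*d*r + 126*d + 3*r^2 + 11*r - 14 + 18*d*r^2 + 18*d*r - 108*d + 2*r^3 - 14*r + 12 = 2*r^3 + r^2*(18*d + 3) + r*(45*d - 5)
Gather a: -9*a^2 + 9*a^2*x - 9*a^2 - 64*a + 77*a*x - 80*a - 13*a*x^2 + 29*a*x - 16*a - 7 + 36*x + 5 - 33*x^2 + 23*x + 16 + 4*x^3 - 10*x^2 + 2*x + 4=a^2*(9*x - 18) + a*(-13*x^2 + 106*x - 160) + 4*x^3 - 43*x^2 + 61*x + 18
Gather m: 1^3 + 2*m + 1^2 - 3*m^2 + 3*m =-3*m^2 + 5*m + 2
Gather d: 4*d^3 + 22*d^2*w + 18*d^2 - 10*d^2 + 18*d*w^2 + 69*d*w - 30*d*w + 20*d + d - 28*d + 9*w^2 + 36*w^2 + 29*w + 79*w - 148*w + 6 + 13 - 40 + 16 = 4*d^3 + d^2*(22*w + 8) + d*(18*w^2 + 39*w - 7) + 45*w^2 - 40*w - 5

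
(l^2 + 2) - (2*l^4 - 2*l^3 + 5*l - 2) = -2*l^4 + 2*l^3 + l^2 - 5*l + 4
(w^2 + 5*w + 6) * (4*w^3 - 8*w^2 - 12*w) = 4*w^5 + 12*w^4 - 28*w^3 - 108*w^2 - 72*w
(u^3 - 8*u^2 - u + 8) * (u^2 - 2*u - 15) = u^5 - 10*u^4 + 130*u^2 - u - 120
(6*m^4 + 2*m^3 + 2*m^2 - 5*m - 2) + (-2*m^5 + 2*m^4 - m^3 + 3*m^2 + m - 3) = -2*m^5 + 8*m^4 + m^3 + 5*m^2 - 4*m - 5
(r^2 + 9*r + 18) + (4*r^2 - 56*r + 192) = 5*r^2 - 47*r + 210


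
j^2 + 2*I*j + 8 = (j - 2*I)*(j + 4*I)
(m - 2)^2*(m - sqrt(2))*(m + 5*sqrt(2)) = m^4 - 4*m^3 + 4*sqrt(2)*m^3 - 16*sqrt(2)*m^2 - 6*m^2 + 16*sqrt(2)*m + 40*m - 40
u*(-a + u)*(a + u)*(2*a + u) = -2*a^3*u - a^2*u^2 + 2*a*u^3 + u^4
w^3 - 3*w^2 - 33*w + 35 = (w - 7)*(w - 1)*(w + 5)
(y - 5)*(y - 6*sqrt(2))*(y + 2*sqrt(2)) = y^3 - 4*sqrt(2)*y^2 - 5*y^2 - 24*y + 20*sqrt(2)*y + 120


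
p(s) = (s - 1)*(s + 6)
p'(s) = 2*s + 5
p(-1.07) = -10.21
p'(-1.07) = 2.86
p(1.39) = 2.88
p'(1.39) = 7.78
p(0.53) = -3.07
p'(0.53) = 6.06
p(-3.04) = -11.96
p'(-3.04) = -1.08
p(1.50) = 3.75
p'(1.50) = 8.00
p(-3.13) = -11.85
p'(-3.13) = -1.26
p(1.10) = 0.71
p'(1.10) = 7.20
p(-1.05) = -10.15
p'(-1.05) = 2.90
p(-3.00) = -12.00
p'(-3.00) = -1.00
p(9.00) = 120.00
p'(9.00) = 23.00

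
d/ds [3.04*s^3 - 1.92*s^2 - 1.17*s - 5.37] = 9.12*s^2 - 3.84*s - 1.17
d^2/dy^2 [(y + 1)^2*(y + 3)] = 6*y + 10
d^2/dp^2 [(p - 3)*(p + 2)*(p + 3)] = 6*p + 4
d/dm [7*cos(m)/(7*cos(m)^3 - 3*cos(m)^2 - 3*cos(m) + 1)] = 112*(14*cos(m)^3 - 3*cos(m)^2 - 1)*sin(m)/(-9*cos(m) + 6*cos(2*m) - 7*cos(3*m) + 2)^2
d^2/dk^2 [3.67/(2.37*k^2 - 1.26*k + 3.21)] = (-41.228046*k^2 + 21.918708*k + 3.67*(4.74*k - 1.26)*(9.48*k - 2.52) - 55.840518)/(2.37*k^2 - 1.26*k + 3.21)^3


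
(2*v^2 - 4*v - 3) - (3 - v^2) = 3*v^2 - 4*v - 6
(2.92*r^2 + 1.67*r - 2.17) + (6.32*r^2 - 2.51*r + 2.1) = 9.24*r^2 - 0.84*r - 0.0699999999999998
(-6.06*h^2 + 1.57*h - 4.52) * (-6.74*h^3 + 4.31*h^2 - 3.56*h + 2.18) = 40.8444*h^5 - 36.7004*h^4 + 58.8051*h^3 - 38.2812*h^2 + 19.5138*h - 9.8536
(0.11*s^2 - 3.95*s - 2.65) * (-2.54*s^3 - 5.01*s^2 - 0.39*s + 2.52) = -0.2794*s^5 + 9.4819*s^4 + 26.4776*s^3 + 15.0942*s^2 - 8.9205*s - 6.678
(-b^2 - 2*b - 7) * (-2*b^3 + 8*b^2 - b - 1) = 2*b^5 - 4*b^4 - b^3 - 53*b^2 + 9*b + 7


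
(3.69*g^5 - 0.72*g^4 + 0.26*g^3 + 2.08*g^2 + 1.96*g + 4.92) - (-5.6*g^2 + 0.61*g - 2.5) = 3.69*g^5 - 0.72*g^4 + 0.26*g^3 + 7.68*g^2 + 1.35*g + 7.42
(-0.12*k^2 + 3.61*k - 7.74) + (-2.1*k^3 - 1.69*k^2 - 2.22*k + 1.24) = -2.1*k^3 - 1.81*k^2 + 1.39*k - 6.5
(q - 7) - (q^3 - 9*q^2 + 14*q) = -q^3 + 9*q^2 - 13*q - 7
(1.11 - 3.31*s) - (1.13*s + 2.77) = -4.44*s - 1.66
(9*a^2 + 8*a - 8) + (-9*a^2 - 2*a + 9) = 6*a + 1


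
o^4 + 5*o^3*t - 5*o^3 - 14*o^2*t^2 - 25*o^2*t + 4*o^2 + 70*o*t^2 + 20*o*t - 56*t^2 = (o - 4)*(o - 1)*(o - 2*t)*(o + 7*t)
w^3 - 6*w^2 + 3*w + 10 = (w - 5)*(w - 2)*(w + 1)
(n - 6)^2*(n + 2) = n^3 - 10*n^2 + 12*n + 72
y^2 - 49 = (y - 7)*(y + 7)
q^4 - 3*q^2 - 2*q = q*(q - 2)*(q + 1)^2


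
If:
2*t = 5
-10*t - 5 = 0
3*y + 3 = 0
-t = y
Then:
No Solution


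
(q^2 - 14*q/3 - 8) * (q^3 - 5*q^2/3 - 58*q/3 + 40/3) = q^5 - 19*q^4/3 - 176*q^3/9 + 1052*q^2/9 + 832*q/9 - 320/3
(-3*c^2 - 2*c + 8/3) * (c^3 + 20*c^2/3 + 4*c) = -3*c^5 - 22*c^4 - 68*c^3/3 + 88*c^2/9 + 32*c/3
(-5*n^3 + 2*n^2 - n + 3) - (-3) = -5*n^3 + 2*n^2 - n + 6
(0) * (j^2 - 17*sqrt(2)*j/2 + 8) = 0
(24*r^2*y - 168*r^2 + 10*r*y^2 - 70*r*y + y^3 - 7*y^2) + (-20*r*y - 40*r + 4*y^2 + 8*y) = 24*r^2*y - 168*r^2 + 10*r*y^2 - 90*r*y - 40*r + y^3 - 3*y^2 + 8*y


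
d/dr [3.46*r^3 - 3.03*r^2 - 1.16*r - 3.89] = 10.38*r^2 - 6.06*r - 1.16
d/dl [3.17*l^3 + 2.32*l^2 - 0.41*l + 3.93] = 9.51*l^2 + 4.64*l - 0.41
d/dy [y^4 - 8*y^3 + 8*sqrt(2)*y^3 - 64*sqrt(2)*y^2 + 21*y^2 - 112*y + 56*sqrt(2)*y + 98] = 4*y^3 - 24*y^2 + 24*sqrt(2)*y^2 - 128*sqrt(2)*y + 42*y - 112 + 56*sqrt(2)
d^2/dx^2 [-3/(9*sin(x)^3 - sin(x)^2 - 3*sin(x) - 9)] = 3*(-729*sin(x)^5 + 99*sin(x)^4 + 1022*sin(x)^3 - 882*sin(x)^2 - 129*sin(x) + 531)*sin(x)/(-9*sin(x)^3 + sin(x)^2 + 3*sin(x) + 9)^3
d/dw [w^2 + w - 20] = 2*w + 1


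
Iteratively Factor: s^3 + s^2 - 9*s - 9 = (s + 1)*(s^2 - 9) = (s + 1)*(s + 3)*(s - 3)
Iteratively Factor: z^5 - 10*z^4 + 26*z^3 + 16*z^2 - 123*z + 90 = (z - 5)*(z^4 - 5*z^3 + z^2 + 21*z - 18) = (z - 5)*(z + 2)*(z^3 - 7*z^2 + 15*z - 9) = (z - 5)*(z - 3)*(z + 2)*(z^2 - 4*z + 3) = (z - 5)*(z - 3)*(z - 1)*(z + 2)*(z - 3)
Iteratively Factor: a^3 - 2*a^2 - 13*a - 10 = (a - 5)*(a^2 + 3*a + 2) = (a - 5)*(a + 1)*(a + 2)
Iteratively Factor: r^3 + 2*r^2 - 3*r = (r - 1)*(r^2 + 3*r) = r*(r - 1)*(r + 3)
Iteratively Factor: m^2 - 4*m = (m - 4)*(m)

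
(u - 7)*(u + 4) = u^2 - 3*u - 28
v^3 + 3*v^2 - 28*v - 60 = (v - 5)*(v + 2)*(v + 6)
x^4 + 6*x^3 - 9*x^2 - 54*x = x*(x - 3)*(x + 3)*(x + 6)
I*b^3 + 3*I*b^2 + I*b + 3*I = (b + 3)*(b + I)*(I*b + 1)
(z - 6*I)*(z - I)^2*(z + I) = z^4 - 7*I*z^3 - 5*z^2 - 7*I*z - 6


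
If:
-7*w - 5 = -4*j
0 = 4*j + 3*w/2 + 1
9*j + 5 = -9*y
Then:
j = 1/68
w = -12/17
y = -349/612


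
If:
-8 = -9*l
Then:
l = 8/9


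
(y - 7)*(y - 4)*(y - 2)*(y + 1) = y^4 - 12*y^3 + 37*y^2 - 6*y - 56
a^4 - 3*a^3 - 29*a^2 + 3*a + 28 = (a - 7)*(a - 1)*(a + 1)*(a + 4)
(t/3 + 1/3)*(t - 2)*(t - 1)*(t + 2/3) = t^4/3 - 4*t^3/9 - 7*t^2/9 + 4*t/9 + 4/9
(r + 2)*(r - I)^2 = r^3 + 2*r^2 - 2*I*r^2 - r - 4*I*r - 2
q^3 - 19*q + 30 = (q - 3)*(q - 2)*(q + 5)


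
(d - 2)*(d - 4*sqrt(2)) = d^2 - 4*sqrt(2)*d - 2*d + 8*sqrt(2)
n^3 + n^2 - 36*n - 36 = (n - 6)*(n + 1)*(n + 6)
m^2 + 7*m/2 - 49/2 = (m - 7/2)*(m + 7)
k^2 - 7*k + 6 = (k - 6)*(k - 1)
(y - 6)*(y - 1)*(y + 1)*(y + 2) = y^4 - 4*y^3 - 13*y^2 + 4*y + 12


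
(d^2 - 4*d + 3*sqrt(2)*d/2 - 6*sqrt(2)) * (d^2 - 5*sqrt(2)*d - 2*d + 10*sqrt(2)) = d^4 - 6*d^3 - 7*sqrt(2)*d^3/2 - 7*d^2 + 21*sqrt(2)*d^2 - 28*sqrt(2)*d + 90*d - 120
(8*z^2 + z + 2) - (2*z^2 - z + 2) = 6*z^2 + 2*z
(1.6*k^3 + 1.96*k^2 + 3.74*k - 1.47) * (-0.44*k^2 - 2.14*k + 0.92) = -0.704*k^5 - 4.2864*k^4 - 4.368*k^3 - 5.5536*k^2 + 6.5866*k - 1.3524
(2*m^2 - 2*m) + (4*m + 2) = 2*m^2 + 2*m + 2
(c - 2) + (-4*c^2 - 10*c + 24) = -4*c^2 - 9*c + 22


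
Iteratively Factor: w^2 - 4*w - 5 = (w - 5)*(w + 1)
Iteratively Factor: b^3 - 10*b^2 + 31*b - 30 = (b - 3)*(b^2 - 7*b + 10) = (b - 3)*(b - 2)*(b - 5)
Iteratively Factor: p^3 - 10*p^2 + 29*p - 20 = (p - 4)*(p^2 - 6*p + 5) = (p - 4)*(p - 1)*(p - 5)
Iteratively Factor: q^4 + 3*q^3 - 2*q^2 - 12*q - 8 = (q + 1)*(q^3 + 2*q^2 - 4*q - 8) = (q - 2)*(q + 1)*(q^2 + 4*q + 4) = (q - 2)*(q + 1)*(q + 2)*(q + 2)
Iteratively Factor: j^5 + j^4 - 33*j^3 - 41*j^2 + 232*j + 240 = (j - 5)*(j^4 + 6*j^3 - 3*j^2 - 56*j - 48) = (j - 5)*(j + 1)*(j^3 + 5*j^2 - 8*j - 48) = (j - 5)*(j + 1)*(j + 4)*(j^2 + j - 12) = (j - 5)*(j + 1)*(j + 4)^2*(j - 3)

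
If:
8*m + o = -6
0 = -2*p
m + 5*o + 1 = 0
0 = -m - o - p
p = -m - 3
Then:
No Solution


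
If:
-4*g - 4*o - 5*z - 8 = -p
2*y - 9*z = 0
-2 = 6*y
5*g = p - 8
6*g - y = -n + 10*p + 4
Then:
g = p/5 - 8/5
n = 44*p/5 + 199/15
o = p/20 - 83/270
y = -1/3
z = -2/27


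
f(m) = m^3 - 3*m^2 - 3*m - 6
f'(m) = 3*m^2 - 6*m - 3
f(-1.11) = -7.73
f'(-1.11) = 7.36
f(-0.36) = -5.36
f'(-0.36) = -0.45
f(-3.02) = -51.84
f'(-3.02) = 42.48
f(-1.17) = -8.20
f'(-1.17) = 8.13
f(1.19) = -12.13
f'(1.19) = -5.89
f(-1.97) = -19.38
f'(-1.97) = 20.46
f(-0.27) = -5.43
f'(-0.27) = -1.16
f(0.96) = -10.76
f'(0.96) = -6.00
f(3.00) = -15.00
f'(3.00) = 6.00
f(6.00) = 84.00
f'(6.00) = 69.00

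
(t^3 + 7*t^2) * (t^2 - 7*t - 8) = t^5 - 57*t^3 - 56*t^2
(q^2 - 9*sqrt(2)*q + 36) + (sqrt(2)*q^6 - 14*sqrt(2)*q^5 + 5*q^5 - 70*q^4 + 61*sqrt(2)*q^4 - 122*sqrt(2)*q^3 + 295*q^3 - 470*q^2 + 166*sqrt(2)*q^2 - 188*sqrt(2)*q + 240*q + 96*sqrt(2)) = sqrt(2)*q^6 - 14*sqrt(2)*q^5 + 5*q^5 - 70*q^4 + 61*sqrt(2)*q^4 - 122*sqrt(2)*q^3 + 295*q^3 - 469*q^2 + 166*sqrt(2)*q^2 - 197*sqrt(2)*q + 240*q + 36 + 96*sqrt(2)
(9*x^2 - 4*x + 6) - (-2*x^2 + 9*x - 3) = 11*x^2 - 13*x + 9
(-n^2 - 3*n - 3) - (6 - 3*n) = -n^2 - 9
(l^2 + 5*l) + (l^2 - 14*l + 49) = 2*l^2 - 9*l + 49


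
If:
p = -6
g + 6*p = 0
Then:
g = 36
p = -6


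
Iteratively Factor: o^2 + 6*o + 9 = (o + 3)*(o + 3)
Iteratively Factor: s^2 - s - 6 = (s + 2)*(s - 3)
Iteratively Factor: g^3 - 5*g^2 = (g)*(g^2 - 5*g) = g*(g - 5)*(g)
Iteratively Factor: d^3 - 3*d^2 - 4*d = (d)*(d^2 - 3*d - 4) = d*(d - 4)*(d + 1)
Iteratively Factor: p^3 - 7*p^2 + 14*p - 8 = (p - 2)*(p^2 - 5*p + 4) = (p - 4)*(p - 2)*(p - 1)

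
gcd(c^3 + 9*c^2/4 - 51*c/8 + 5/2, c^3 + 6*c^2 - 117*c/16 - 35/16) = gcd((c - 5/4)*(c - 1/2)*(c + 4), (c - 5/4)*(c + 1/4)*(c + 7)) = c - 5/4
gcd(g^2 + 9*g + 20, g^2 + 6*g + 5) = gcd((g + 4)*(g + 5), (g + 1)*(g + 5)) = g + 5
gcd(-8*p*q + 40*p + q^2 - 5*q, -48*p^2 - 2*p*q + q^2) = 8*p - q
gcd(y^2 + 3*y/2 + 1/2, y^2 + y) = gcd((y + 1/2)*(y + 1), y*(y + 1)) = y + 1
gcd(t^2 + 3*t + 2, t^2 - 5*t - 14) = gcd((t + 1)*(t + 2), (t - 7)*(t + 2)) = t + 2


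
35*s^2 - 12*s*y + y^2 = (-7*s + y)*(-5*s + y)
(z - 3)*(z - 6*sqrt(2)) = z^2 - 6*sqrt(2)*z - 3*z + 18*sqrt(2)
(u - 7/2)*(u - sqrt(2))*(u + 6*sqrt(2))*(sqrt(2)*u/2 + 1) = sqrt(2)*u^4/2 - 7*sqrt(2)*u^3/4 + 6*u^3 - 21*u^2 - sqrt(2)*u^2 - 12*u + 7*sqrt(2)*u/2 + 42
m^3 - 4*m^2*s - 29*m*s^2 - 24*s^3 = (m - 8*s)*(m + s)*(m + 3*s)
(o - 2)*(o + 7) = o^2 + 5*o - 14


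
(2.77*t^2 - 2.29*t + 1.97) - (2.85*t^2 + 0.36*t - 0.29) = -0.0800000000000001*t^2 - 2.65*t + 2.26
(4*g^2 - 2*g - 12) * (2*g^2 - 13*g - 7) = 8*g^4 - 56*g^3 - 26*g^2 + 170*g + 84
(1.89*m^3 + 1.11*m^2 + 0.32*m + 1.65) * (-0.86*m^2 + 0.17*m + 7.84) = -1.6254*m^5 - 0.6333*m^4 + 14.7311*m^3 + 7.3378*m^2 + 2.7893*m + 12.936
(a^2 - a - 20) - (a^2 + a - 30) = 10 - 2*a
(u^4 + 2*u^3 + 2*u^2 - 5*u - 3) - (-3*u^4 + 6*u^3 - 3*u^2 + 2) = 4*u^4 - 4*u^3 + 5*u^2 - 5*u - 5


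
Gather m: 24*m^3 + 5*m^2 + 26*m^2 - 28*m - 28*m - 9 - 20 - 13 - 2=24*m^3 + 31*m^2 - 56*m - 44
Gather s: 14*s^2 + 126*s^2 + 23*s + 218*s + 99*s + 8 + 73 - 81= 140*s^2 + 340*s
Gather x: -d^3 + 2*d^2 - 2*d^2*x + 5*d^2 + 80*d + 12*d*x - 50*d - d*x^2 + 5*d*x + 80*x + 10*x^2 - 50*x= -d^3 + 7*d^2 + 30*d + x^2*(10 - d) + x*(-2*d^2 + 17*d + 30)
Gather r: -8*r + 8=8 - 8*r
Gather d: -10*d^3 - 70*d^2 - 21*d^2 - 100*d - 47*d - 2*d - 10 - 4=-10*d^3 - 91*d^2 - 149*d - 14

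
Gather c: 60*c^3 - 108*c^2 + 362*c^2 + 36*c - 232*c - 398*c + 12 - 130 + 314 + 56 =60*c^3 + 254*c^2 - 594*c + 252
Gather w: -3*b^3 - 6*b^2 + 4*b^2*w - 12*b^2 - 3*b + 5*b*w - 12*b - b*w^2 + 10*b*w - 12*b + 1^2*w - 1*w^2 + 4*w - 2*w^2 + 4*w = -3*b^3 - 18*b^2 - 27*b + w^2*(-b - 3) + w*(4*b^2 + 15*b + 9)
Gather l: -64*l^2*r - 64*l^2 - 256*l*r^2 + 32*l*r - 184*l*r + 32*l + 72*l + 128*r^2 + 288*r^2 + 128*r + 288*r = l^2*(-64*r - 64) + l*(-256*r^2 - 152*r + 104) + 416*r^2 + 416*r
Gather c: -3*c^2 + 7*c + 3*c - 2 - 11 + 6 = -3*c^2 + 10*c - 7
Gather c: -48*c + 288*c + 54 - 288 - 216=240*c - 450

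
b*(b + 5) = b^2 + 5*b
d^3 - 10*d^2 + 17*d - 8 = (d - 8)*(d - 1)^2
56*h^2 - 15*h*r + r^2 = (-8*h + r)*(-7*h + r)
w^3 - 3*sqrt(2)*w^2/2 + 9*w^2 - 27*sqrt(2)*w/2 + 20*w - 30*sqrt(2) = (w + 4)*(w + 5)*(w - 3*sqrt(2)/2)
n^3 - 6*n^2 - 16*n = n*(n - 8)*(n + 2)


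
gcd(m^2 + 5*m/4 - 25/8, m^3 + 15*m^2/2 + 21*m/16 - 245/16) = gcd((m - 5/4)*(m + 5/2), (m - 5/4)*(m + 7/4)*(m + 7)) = m - 5/4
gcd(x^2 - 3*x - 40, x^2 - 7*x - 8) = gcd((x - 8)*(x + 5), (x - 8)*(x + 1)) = x - 8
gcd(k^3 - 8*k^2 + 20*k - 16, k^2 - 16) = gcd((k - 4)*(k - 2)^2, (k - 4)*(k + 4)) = k - 4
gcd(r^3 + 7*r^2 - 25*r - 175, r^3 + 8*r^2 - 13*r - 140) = r^2 + 12*r + 35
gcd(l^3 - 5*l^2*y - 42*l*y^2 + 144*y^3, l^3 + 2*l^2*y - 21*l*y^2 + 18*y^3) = -l^2 - 3*l*y + 18*y^2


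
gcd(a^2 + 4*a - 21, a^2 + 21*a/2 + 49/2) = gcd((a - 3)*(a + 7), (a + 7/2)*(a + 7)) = a + 7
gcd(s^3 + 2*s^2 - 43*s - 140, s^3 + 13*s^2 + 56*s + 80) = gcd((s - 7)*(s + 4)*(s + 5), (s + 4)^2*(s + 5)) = s^2 + 9*s + 20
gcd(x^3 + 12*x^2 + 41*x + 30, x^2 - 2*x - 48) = x + 6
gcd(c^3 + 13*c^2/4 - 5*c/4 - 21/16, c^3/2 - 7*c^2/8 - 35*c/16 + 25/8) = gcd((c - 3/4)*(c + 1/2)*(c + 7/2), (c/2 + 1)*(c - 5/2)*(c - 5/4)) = 1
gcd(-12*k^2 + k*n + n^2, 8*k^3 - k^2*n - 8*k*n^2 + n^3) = 1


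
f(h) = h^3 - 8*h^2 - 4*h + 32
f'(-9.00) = 383.00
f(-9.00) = -1309.00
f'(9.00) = 95.00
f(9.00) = 77.00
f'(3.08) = -24.82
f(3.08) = -26.99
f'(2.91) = -25.16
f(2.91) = -22.74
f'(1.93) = -23.71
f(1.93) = 1.67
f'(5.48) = -1.59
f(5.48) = -65.60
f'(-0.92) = 13.26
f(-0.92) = 28.13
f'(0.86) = -15.54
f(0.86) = 23.28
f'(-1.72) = 32.40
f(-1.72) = 10.12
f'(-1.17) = 18.83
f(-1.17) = 24.13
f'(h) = 3*h^2 - 16*h - 4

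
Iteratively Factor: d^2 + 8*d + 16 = (d + 4)*(d + 4)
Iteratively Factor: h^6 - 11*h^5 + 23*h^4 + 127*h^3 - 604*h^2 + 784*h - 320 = (h - 5)*(h^5 - 6*h^4 - 7*h^3 + 92*h^2 - 144*h + 64) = (h - 5)*(h - 4)*(h^4 - 2*h^3 - 15*h^2 + 32*h - 16) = (h - 5)*(h - 4)^2*(h^3 + 2*h^2 - 7*h + 4) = (h - 5)*(h - 4)^2*(h - 1)*(h^2 + 3*h - 4) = (h - 5)*(h - 4)^2*(h - 1)*(h + 4)*(h - 1)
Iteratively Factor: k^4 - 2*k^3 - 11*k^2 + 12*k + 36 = (k - 3)*(k^3 + k^2 - 8*k - 12) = (k - 3)^2*(k^2 + 4*k + 4) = (k - 3)^2*(k + 2)*(k + 2)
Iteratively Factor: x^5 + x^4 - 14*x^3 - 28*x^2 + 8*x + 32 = (x + 2)*(x^4 - x^3 - 12*x^2 - 4*x + 16) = (x - 1)*(x + 2)*(x^3 - 12*x - 16) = (x - 1)*(x + 2)^2*(x^2 - 2*x - 8) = (x - 4)*(x - 1)*(x + 2)^2*(x + 2)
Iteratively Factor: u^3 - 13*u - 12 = (u + 1)*(u^2 - u - 12) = (u - 4)*(u + 1)*(u + 3)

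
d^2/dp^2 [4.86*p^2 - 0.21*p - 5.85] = 9.72000000000000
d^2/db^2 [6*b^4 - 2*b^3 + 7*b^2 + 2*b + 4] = 72*b^2 - 12*b + 14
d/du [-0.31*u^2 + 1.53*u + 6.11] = 1.53 - 0.62*u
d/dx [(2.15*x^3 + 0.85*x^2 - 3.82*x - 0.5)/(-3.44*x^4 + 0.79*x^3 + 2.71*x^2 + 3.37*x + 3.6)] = (7.396*x^6 + 5.848*x^5 - 34.2674*x^4 + 13.6466*x^3 + 37.6217*x^2 + 8.83*x - 12.067)/(11.8336*x^8 - 5.4352*x^7 - 18.0207*x^6 - 18.9038*x^5 - 12.0993*x^4 + 23.9534*x^3 + 30.8689*x^2 + 24.264*x + 12.96)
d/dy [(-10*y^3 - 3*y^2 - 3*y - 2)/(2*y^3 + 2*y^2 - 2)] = (-7*y^4 + 6*y^3 + 39*y^2 + 10*y + 3)/(2*(y^6 + 2*y^5 + y^4 - 2*y^3 - 2*y^2 + 1))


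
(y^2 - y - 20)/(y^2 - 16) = (y - 5)/(y - 4)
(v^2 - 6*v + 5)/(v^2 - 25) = (v - 1)/(v + 5)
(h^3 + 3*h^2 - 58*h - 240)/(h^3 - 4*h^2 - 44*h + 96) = (h + 5)/(h - 2)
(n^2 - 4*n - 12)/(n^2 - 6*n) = (n + 2)/n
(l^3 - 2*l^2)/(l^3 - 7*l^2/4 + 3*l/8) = 8*l*(l - 2)/(8*l^2 - 14*l + 3)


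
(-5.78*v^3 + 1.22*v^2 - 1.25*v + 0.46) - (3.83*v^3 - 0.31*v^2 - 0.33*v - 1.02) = -9.61*v^3 + 1.53*v^2 - 0.92*v + 1.48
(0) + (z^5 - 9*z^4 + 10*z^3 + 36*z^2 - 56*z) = z^5 - 9*z^4 + 10*z^3 + 36*z^2 - 56*z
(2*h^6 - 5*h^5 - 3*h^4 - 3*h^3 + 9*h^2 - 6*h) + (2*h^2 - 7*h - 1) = 2*h^6 - 5*h^5 - 3*h^4 - 3*h^3 + 11*h^2 - 13*h - 1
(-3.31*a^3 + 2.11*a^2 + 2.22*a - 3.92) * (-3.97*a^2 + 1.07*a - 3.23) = 13.1407*a^5 - 11.9184*a^4 + 4.1356*a^3 + 11.1225*a^2 - 11.365*a + 12.6616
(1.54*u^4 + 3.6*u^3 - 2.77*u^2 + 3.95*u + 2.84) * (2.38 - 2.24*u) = -3.4496*u^5 - 4.3988*u^4 + 14.7728*u^3 - 15.4406*u^2 + 3.0394*u + 6.7592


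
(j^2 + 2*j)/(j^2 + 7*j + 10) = j/(j + 5)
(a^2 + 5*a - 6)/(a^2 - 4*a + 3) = (a + 6)/(a - 3)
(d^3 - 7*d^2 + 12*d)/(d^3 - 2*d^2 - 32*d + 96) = d*(d - 3)/(d^2 + 2*d - 24)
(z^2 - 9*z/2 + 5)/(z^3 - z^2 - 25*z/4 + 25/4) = 2*(z - 2)/(2*z^2 + 3*z - 5)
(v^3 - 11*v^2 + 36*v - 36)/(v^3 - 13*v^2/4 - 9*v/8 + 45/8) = 8*(v^2 - 8*v + 12)/(8*v^2 - 2*v - 15)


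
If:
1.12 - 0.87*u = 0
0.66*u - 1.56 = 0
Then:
No Solution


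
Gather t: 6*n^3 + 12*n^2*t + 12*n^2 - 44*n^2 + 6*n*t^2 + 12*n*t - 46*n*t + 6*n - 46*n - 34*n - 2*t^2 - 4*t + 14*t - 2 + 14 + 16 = 6*n^3 - 32*n^2 - 74*n + t^2*(6*n - 2) + t*(12*n^2 - 34*n + 10) + 28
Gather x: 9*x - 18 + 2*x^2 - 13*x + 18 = 2*x^2 - 4*x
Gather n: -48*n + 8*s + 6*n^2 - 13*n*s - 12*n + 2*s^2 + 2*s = 6*n^2 + n*(-13*s - 60) + 2*s^2 + 10*s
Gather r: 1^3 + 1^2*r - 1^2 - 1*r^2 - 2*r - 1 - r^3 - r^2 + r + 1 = -r^3 - 2*r^2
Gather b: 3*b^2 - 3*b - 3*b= 3*b^2 - 6*b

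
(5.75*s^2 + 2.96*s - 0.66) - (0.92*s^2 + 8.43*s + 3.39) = 4.83*s^2 - 5.47*s - 4.05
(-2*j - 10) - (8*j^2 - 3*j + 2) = -8*j^2 + j - 12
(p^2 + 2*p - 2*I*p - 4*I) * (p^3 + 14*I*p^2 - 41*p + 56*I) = p^5 + 2*p^4 + 12*I*p^4 - 13*p^3 + 24*I*p^3 - 26*p^2 + 138*I*p^2 + 112*p + 276*I*p + 224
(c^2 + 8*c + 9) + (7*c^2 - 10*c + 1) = 8*c^2 - 2*c + 10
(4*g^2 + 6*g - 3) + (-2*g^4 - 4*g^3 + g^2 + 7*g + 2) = -2*g^4 - 4*g^3 + 5*g^2 + 13*g - 1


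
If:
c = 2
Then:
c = 2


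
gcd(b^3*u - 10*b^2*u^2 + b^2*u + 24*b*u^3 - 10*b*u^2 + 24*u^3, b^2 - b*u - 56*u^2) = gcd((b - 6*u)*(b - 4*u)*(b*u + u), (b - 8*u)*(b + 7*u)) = 1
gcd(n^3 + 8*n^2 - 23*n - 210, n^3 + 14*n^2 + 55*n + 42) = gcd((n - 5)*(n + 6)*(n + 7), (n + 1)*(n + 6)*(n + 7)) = n^2 + 13*n + 42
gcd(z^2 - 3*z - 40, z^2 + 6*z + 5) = z + 5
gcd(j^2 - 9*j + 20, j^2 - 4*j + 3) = 1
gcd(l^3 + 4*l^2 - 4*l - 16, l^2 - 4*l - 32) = l + 4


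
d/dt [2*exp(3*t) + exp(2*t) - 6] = (6*exp(t) + 2)*exp(2*t)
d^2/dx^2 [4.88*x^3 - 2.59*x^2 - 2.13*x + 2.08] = 29.28*x - 5.18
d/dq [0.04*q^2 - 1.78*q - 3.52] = 0.08*q - 1.78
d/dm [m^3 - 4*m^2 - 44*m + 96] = 3*m^2 - 8*m - 44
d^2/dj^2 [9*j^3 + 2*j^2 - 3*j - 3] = 54*j + 4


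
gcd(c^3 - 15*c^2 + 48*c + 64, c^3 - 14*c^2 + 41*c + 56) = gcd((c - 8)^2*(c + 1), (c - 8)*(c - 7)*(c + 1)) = c^2 - 7*c - 8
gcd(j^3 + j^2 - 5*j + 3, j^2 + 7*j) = 1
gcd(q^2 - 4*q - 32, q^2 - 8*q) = q - 8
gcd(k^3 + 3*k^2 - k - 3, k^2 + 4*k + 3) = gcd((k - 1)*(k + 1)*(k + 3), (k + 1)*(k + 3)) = k^2 + 4*k + 3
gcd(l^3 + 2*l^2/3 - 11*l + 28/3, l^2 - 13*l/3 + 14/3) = l - 7/3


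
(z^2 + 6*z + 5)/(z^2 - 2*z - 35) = (z + 1)/(z - 7)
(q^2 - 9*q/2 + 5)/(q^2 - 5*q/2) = (q - 2)/q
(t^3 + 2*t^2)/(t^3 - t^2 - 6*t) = t/(t - 3)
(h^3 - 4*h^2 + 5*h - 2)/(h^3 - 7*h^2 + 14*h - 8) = (h - 1)/(h - 4)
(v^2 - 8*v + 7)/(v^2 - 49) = (v - 1)/(v + 7)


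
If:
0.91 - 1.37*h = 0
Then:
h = 0.66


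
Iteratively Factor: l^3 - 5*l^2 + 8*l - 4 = (l - 2)*(l^2 - 3*l + 2) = (l - 2)*(l - 1)*(l - 2)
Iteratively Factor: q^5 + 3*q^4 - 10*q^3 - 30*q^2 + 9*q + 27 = (q + 3)*(q^4 - 10*q^2 + 9) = (q + 3)^2*(q^3 - 3*q^2 - q + 3) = (q - 1)*(q + 3)^2*(q^2 - 2*q - 3) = (q - 1)*(q + 1)*(q + 3)^2*(q - 3)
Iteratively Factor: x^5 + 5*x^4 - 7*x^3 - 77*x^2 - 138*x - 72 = (x + 3)*(x^4 + 2*x^3 - 13*x^2 - 38*x - 24) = (x + 2)*(x + 3)*(x^3 - 13*x - 12) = (x - 4)*(x + 2)*(x + 3)*(x^2 + 4*x + 3) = (x - 4)*(x + 2)*(x + 3)^2*(x + 1)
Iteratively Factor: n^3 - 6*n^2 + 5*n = (n - 1)*(n^2 - 5*n) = (n - 5)*(n - 1)*(n)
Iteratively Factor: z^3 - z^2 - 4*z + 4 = (z + 2)*(z^2 - 3*z + 2) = (z - 1)*(z + 2)*(z - 2)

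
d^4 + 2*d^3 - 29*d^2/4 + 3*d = d*(d - 3/2)*(d - 1/2)*(d + 4)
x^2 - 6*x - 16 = (x - 8)*(x + 2)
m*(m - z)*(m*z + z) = m^3*z - m^2*z^2 + m^2*z - m*z^2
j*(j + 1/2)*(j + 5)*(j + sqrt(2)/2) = j^4 + sqrt(2)*j^3/2 + 11*j^3/2 + 5*j^2/2 + 11*sqrt(2)*j^2/4 + 5*sqrt(2)*j/4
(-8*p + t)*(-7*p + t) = 56*p^2 - 15*p*t + t^2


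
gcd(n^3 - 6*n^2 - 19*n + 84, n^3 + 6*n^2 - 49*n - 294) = n - 7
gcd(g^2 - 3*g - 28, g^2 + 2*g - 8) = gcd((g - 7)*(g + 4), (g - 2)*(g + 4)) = g + 4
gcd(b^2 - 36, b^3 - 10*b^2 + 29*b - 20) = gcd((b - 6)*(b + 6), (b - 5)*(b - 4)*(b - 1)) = 1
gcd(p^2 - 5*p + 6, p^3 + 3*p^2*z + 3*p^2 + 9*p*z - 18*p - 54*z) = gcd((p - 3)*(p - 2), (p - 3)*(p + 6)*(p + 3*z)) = p - 3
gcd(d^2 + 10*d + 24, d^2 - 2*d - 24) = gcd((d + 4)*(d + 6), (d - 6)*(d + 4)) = d + 4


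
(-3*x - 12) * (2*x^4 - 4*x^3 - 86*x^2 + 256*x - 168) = -6*x^5 - 12*x^4 + 306*x^3 + 264*x^2 - 2568*x + 2016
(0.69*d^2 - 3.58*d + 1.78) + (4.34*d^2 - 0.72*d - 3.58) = 5.03*d^2 - 4.3*d - 1.8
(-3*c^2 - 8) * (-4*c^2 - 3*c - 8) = 12*c^4 + 9*c^3 + 56*c^2 + 24*c + 64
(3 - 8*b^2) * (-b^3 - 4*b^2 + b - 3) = 8*b^5 + 32*b^4 - 11*b^3 + 12*b^2 + 3*b - 9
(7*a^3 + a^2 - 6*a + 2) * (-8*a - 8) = -56*a^4 - 64*a^3 + 40*a^2 + 32*a - 16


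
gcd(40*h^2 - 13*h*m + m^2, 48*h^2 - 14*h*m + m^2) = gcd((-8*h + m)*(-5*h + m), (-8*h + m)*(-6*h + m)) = 8*h - m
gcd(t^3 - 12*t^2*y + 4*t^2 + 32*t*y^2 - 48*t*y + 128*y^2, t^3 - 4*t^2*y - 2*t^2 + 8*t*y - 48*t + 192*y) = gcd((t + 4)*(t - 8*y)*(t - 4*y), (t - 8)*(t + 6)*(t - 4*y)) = -t + 4*y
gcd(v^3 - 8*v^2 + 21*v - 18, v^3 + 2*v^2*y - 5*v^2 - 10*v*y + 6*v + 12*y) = v^2 - 5*v + 6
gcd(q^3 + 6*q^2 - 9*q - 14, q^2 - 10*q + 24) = 1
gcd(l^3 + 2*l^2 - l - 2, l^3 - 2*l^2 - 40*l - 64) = l + 2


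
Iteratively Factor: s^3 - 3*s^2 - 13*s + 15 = (s - 1)*(s^2 - 2*s - 15) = (s - 1)*(s + 3)*(s - 5)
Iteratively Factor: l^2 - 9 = (l - 3)*(l + 3)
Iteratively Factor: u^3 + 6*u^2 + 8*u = (u + 4)*(u^2 + 2*u) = (u + 2)*(u + 4)*(u)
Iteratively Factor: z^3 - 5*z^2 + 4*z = (z - 1)*(z^2 - 4*z) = (z - 4)*(z - 1)*(z)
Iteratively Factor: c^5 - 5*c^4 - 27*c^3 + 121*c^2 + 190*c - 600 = (c + 4)*(c^4 - 9*c^3 + 9*c^2 + 85*c - 150) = (c - 5)*(c + 4)*(c^3 - 4*c^2 - 11*c + 30) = (c - 5)^2*(c + 4)*(c^2 + c - 6) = (c - 5)^2*(c + 3)*(c + 4)*(c - 2)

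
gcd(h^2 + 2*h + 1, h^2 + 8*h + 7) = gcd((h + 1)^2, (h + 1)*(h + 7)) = h + 1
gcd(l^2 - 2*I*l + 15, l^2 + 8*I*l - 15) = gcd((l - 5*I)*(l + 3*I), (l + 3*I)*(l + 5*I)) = l + 3*I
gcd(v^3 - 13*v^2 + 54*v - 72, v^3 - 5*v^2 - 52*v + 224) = v - 4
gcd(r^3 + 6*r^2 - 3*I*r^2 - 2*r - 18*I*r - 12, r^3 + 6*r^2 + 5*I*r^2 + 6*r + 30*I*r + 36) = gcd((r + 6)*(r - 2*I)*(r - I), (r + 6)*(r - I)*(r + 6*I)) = r^2 + r*(6 - I) - 6*I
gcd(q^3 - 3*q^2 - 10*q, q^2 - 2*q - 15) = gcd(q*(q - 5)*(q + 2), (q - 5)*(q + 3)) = q - 5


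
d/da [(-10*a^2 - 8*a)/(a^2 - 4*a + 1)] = 4*(12*a^2 - 5*a - 2)/(a^4 - 8*a^3 + 18*a^2 - 8*a + 1)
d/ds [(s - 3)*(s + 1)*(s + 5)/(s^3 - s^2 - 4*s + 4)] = 2*(-2*s^4 + 9*s^3 + 16*s^2 - 3*s - 56)/(s^6 - 2*s^5 - 7*s^4 + 16*s^3 + 8*s^2 - 32*s + 16)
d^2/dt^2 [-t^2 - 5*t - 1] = -2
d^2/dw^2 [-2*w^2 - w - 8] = -4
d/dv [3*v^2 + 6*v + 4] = 6*v + 6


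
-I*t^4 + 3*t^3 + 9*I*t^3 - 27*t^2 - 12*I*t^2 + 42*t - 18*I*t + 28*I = (t - 7)*(t - 2)*(t + 2*I)*(-I*t + 1)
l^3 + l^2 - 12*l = l*(l - 3)*(l + 4)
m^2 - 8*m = m*(m - 8)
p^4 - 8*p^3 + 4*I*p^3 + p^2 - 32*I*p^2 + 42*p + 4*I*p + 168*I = (p - 7)*(p - 3)*(p + 2)*(p + 4*I)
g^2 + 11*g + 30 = (g + 5)*(g + 6)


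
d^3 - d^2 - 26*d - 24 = (d - 6)*(d + 1)*(d + 4)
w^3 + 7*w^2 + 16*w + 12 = (w + 2)^2*(w + 3)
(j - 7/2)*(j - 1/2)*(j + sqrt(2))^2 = j^4 - 4*j^3 + 2*sqrt(2)*j^3 - 8*sqrt(2)*j^2 + 15*j^2/4 - 8*j + 7*sqrt(2)*j/2 + 7/2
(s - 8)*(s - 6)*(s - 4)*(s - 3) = s^4 - 21*s^3 + 158*s^2 - 504*s + 576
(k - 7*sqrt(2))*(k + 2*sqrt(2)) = k^2 - 5*sqrt(2)*k - 28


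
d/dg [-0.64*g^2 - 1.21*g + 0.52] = -1.28*g - 1.21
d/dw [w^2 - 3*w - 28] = 2*w - 3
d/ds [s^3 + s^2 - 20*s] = 3*s^2 + 2*s - 20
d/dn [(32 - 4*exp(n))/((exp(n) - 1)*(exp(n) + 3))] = 4*(exp(2*n) - 16*exp(n) - 13)*exp(n)/(exp(4*n) + 4*exp(3*n) - 2*exp(2*n) - 12*exp(n) + 9)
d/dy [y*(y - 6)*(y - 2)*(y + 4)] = 4*y^3 - 12*y^2 - 40*y + 48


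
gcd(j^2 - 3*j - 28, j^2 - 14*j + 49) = j - 7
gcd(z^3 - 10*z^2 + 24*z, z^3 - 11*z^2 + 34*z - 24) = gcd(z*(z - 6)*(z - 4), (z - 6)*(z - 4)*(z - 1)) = z^2 - 10*z + 24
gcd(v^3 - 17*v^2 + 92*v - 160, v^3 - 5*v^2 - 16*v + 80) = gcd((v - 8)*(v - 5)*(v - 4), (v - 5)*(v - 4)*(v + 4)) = v^2 - 9*v + 20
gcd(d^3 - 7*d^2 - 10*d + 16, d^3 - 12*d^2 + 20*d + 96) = d^2 - 6*d - 16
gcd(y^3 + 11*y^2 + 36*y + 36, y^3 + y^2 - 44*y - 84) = y^2 + 8*y + 12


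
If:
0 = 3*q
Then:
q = 0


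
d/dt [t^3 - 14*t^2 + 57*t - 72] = 3*t^2 - 28*t + 57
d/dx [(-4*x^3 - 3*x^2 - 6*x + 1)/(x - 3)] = (-8*x^3 + 33*x^2 + 18*x + 17)/(x^2 - 6*x + 9)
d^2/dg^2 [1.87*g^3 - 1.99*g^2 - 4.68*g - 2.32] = 11.22*g - 3.98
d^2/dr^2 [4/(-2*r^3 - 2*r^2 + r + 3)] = 8*(2*(3*r + 1)*(2*r^3 + 2*r^2 - r - 3) - (6*r^2 + 4*r - 1)^2)/(2*r^3 + 2*r^2 - r - 3)^3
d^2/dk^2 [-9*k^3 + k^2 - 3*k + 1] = 2 - 54*k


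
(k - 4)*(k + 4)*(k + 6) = k^3 + 6*k^2 - 16*k - 96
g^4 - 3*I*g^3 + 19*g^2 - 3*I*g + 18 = (g - 6*I)*(g - I)*(g + I)*(g + 3*I)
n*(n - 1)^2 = n^3 - 2*n^2 + n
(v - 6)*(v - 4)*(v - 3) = v^3 - 13*v^2 + 54*v - 72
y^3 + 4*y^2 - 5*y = y*(y - 1)*(y + 5)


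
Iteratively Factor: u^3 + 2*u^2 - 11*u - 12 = (u + 1)*(u^2 + u - 12) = (u + 1)*(u + 4)*(u - 3)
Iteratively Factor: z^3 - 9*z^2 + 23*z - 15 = (z - 1)*(z^2 - 8*z + 15) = (z - 3)*(z - 1)*(z - 5)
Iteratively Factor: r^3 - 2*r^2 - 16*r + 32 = (r + 4)*(r^2 - 6*r + 8) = (r - 2)*(r + 4)*(r - 4)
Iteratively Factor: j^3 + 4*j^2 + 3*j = (j + 1)*(j^2 + 3*j) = j*(j + 1)*(j + 3)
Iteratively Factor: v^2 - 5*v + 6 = (v - 3)*(v - 2)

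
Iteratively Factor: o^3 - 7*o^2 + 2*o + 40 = (o - 4)*(o^2 - 3*o - 10) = (o - 4)*(o + 2)*(o - 5)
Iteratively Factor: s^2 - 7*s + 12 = (s - 4)*(s - 3)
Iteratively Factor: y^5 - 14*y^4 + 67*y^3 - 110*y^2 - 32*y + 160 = (y - 2)*(y^4 - 12*y^3 + 43*y^2 - 24*y - 80) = (y - 4)*(y - 2)*(y^3 - 8*y^2 + 11*y + 20) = (y - 5)*(y - 4)*(y - 2)*(y^2 - 3*y - 4) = (y - 5)*(y - 4)*(y - 2)*(y + 1)*(y - 4)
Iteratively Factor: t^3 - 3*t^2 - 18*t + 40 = (t - 5)*(t^2 + 2*t - 8) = (t - 5)*(t + 4)*(t - 2)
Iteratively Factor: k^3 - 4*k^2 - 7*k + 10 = (k - 5)*(k^2 + k - 2) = (k - 5)*(k - 1)*(k + 2)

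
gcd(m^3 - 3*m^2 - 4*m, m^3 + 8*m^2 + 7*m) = m^2 + m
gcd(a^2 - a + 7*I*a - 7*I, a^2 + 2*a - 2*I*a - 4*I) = 1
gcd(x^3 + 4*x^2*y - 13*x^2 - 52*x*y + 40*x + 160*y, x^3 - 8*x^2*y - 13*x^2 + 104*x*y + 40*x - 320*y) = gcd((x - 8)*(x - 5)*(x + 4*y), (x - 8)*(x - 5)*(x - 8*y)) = x^2 - 13*x + 40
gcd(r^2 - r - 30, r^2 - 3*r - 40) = r + 5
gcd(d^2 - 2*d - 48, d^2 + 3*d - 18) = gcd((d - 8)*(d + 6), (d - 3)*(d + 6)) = d + 6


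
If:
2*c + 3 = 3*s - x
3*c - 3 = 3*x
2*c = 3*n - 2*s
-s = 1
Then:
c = -5/3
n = -16/9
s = -1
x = -8/3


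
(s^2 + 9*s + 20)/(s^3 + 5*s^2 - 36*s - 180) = (s + 4)/(s^2 - 36)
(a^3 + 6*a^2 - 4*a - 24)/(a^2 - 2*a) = a + 8 + 12/a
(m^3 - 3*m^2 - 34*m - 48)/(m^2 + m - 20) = (m^3 - 3*m^2 - 34*m - 48)/(m^2 + m - 20)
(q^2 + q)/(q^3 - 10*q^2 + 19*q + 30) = q/(q^2 - 11*q + 30)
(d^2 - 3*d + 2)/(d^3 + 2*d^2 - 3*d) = (d - 2)/(d*(d + 3))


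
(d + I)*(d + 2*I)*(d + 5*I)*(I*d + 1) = I*d^4 - 7*d^3 - 9*I*d^2 - 7*d - 10*I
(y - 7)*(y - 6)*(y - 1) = y^3 - 14*y^2 + 55*y - 42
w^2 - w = w*(w - 1)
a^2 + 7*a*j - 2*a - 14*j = (a - 2)*(a + 7*j)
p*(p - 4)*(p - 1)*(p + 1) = p^4 - 4*p^3 - p^2 + 4*p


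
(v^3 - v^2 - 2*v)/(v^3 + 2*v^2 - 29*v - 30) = v*(v - 2)/(v^2 + v - 30)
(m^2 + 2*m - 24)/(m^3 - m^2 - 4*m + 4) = (m^2 + 2*m - 24)/(m^3 - m^2 - 4*m + 4)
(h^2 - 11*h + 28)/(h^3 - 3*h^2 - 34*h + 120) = (h - 7)/(h^2 + h - 30)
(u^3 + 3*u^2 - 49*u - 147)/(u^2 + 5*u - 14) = (u^2 - 4*u - 21)/(u - 2)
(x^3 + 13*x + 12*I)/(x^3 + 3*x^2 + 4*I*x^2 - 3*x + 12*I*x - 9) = (x - 4*I)/(x + 3)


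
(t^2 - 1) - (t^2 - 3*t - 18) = 3*t + 17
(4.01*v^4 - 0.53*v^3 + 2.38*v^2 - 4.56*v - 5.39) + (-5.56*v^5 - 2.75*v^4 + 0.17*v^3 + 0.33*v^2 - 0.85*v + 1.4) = -5.56*v^5 + 1.26*v^4 - 0.36*v^3 + 2.71*v^2 - 5.41*v - 3.99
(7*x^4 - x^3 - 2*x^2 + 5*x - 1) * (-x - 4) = -7*x^5 - 27*x^4 + 6*x^3 + 3*x^2 - 19*x + 4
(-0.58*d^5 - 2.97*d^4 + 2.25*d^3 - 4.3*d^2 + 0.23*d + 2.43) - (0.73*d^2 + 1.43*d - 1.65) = -0.58*d^5 - 2.97*d^4 + 2.25*d^3 - 5.03*d^2 - 1.2*d + 4.08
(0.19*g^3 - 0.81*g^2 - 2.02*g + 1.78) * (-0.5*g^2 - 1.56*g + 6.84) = -0.095*g^5 + 0.1086*g^4 + 3.5732*g^3 - 3.2792*g^2 - 16.5936*g + 12.1752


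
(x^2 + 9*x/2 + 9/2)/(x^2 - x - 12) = (x + 3/2)/(x - 4)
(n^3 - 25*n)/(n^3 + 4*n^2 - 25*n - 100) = n/(n + 4)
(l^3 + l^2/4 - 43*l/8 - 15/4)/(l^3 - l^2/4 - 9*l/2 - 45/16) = 2*(l + 2)/(2*l + 3)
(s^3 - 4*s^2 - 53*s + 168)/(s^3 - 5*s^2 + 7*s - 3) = (s^2 - s - 56)/(s^2 - 2*s + 1)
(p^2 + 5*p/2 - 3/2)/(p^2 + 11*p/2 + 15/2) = (2*p - 1)/(2*p + 5)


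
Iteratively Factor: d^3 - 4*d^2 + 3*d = (d)*(d^2 - 4*d + 3) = d*(d - 1)*(d - 3)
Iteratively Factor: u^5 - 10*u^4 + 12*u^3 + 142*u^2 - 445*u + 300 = (u - 3)*(u^4 - 7*u^3 - 9*u^2 + 115*u - 100) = (u - 3)*(u + 4)*(u^3 - 11*u^2 + 35*u - 25) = (u - 5)*(u - 3)*(u + 4)*(u^2 - 6*u + 5) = (u - 5)^2*(u - 3)*(u + 4)*(u - 1)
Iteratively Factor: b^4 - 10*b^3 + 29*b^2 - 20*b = (b - 4)*(b^3 - 6*b^2 + 5*b) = (b - 5)*(b - 4)*(b^2 - b) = (b - 5)*(b - 4)*(b - 1)*(b)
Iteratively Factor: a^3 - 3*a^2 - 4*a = (a)*(a^2 - 3*a - 4) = a*(a - 4)*(a + 1)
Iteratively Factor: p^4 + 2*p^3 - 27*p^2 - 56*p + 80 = (p + 4)*(p^3 - 2*p^2 - 19*p + 20) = (p + 4)^2*(p^2 - 6*p + 5) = (p - 1)*(p + 4)^2*(p - 5)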